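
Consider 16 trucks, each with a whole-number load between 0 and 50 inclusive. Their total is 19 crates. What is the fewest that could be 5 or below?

13

Let j be the number exceeding 5. Then the total is ≥ 6·j + 0·(16 − j) = 0 + 6j.
So 6j ≤ 19 and j ≤ 3; hence at least 16 − 3 = 13 are ≤ 5.
Exactly 13 works: 13 values at 0 and 3 at 6 total 18; raise one of the low values by 1 (still ≤ 5) to hit 19.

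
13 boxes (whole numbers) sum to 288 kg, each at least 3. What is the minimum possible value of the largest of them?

The 13 values sum to 288, so their maximum is at least ⌈288/13⌉ = 23.
Taking 11 copies of 22 and 2 copies of 23 gives exactly 288, so 23 is attained.

23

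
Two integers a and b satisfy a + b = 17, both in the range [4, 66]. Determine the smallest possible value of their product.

52

ab = a(17 − a) is concave in a, so over [4, 13] it is minimized at an endpoint.
At the endpoint a = 4, b = 17 − 4 = 13, so ab = 4 × 13 = 52.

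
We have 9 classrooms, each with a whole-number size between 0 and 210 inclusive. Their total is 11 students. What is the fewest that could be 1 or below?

4

Let j be the number exceeding 1. Then the total is ≥ 2·j + 0·(9 − j) = 0 + 2j.
So 2j ≤ 11 and j ≤ 5; hence at least 9 − 5 = 4 are ≤ 1.
Exactly 4 works: 4 values at 0 and 5 at 2 total 10; raise one of the low values by 1 (still ≤ 1) to hit 11.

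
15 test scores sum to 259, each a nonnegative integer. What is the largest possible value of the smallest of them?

17

The 15 values sum to 259, so their minimum is at most ⌊259/15⌋ = 17.
Achievable: 11 of them at 17 and 4 at 18 total 259.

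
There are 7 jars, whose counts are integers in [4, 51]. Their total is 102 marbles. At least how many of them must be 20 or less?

3

Let j be the number exceeding 20. Then the total is ≥ 21·j + 4·(7 − j) = 28 + 17j.
So 17j ≤ 74 and j ≤ 4; hence at least 7 − 4 = 3 are ≤ 20.
Exactly 3 works: 3 values at 4 and 4 at 21 total 96; raise one of the low values by 6 (still ≤ 20) to hit 102.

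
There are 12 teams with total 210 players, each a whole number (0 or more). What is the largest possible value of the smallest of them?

17

The average is 210/12 < 18, so some value is ≤ 17.
Achievable: 6 of them at 17 and 6 at 18 total 210.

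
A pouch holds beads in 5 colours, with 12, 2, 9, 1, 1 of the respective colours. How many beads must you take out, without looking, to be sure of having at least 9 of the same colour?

In the worst case you take as many as possible of each colour without reaching 9: 8 + 2 + 8 + 1 + 1 = 20.
The next one must give 9 of some colour, so 20 + 1 = 21.

21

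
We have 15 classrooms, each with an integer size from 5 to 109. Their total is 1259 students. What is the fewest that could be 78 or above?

Suppose at most 15 − j of them reach 78; then j values are ≤ 77 and the rest ≤ 109.
The total is then ≤ 77·j + 109·(15 − j) = 1635 − 32j. For this to be ≥ 1259 we need j ≤ 11, so at least 15 − 11 = 4 must reach 78.
Exactly 4 works: 4 values at 109 and 11 at 77 total 1283; lower one of the high values by 24 (still ≥ 78) to hit 1259.

4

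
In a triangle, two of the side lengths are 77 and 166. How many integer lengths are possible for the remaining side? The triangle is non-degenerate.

The triangle inequality gives |77 − 166| < c < 77 + 166, i.e. 89 < c < 243.
So c can be any integer from 90 to 242: 153 values.

153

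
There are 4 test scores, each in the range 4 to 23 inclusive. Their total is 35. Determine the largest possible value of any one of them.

Maximizing one value means minimizing the remaining 3.
The other 3 contribute at least 3 × 4 = 12, leaving at most 35 − 12 = 23.
Since 23 ≤ 23, this is achievable: one at 23 and 3 at 4.

23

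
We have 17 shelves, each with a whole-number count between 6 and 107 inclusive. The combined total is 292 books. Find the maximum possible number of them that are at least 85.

2

Suppose k of them are at least 85. Those contribute at least 85 each and the other 17 − k at least 6 each.
So the total is at least 85k + 6(17 − k) = 102 + 79k. This must be ≤ 292, giving k ≤ 2.
k = 2 is achieved by 2 values at 85 and 15 at 6, total 260; add 32 to one value (staying below 85) to reach 292.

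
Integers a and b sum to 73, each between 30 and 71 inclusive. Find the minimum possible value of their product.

For a fixed sum, ab is smallest when a and b are as far apart as possible.
At the endpoint a = 30, b = 73 − 30 = 43, so ab = 30 × 43 = 1290.

1290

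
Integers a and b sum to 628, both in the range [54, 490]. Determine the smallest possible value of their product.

67620

Since a + b is fixed, pushing one of them to its bound minimizes the product.
At the endpoint a = 138, b = 628 − 138 = 490, so ab = 138 × 490 = 67620.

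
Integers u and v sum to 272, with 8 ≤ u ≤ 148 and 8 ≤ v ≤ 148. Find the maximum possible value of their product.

For a fixed sum, the product uv is largest when u and v are as close as possible.
Taking u = 136 and v = 136 (both in [8, 148]) gives uv = 18496.

18496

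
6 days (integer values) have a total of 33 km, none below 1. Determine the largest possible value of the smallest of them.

5

The 6 values sum to 33, so their minimum is at most ⌊33/6⌋ = 5.
Taking 3 copies of 5 and 3 copies of 6 gives exactly 33, so 5 is attained.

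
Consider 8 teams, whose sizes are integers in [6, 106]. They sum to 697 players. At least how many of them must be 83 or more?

Each value short of 83 is at most 82, costing at least 106 − 82 = 24 against the maximum total of 848.
We can afford to lose at most 848 − 697 = 151, so at most ⌊151/24⌋ = 6 fall short, and at least 2 are ≥ 83.
Exactly 2 works: 2 values at 106 and 6 at 82 total 704; lower one of the high values by 7 (still ≥ 83) to hit 697.

2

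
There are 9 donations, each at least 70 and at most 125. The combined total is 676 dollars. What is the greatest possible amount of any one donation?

Maximizing one value means minimizing the remaining 8.
The other 8 contribute at least 8 × 70 = 560, leaving at most 676 − 560 = 116.
Since 116 ≤ 125, this is achievable: one at 116 and 8 at 70.

116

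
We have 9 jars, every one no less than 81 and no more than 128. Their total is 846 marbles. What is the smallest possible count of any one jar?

Minimizing one value means maximizing the remaining 8.
The other 8 can take up 8 × 128 = 1024 ≥ 846 − 81, so one jar can sit at its floor of 81.
Achievable: one at 81 and the other 8 totalling 765, which fits since 8 × 81 ≤ 765 ≤ 8 × 128.

81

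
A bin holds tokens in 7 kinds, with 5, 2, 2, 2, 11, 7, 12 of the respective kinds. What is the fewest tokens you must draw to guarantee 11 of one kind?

39

In the worst case you take as many as possible of each kind without reaching 11: 5 + 2 + 2 + 2 + 10 + 7 + 10 = 38.
The next one must give 11 of some kind, so 38 + 1 = 39.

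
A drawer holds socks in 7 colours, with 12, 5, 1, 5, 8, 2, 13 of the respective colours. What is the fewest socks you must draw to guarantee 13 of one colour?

46

In the worst case you take as many as possible of each colour without reaching 13: 12 + 5 + 1 + 5 + 8 + 2 + 12 = 45.
The next one must give 13 of some colour, so 45 + 1 = 46.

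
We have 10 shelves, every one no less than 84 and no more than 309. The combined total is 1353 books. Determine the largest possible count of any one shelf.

Maximizing one value means minimizing the remaining 9.
The other 9 contribute at least 9 × 84 = 756, leaving at most 1353 − 756 = 597.
But each shelf is capped at 309, so the maximum is 309.
Achievable: one at 309 and the other 9 totalling 1044, which fits since 9 × 84 ≤ 1044 ≤ 9 × 309.

309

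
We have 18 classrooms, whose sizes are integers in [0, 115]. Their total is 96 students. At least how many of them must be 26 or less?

15

If only k of them are at most 26, the other 18 − k are at least 27, so the total is at least (18 − k)·27 + k·0.
This is ≤ 96, so (18 − k)·27 + 0k ≤ 96, which gives k ≥ 15.
Exactly 15 works: 15 values at 0 and 3 at 27 total 81; raise one of the low values by 15 (still ≤ 26) to hit 96.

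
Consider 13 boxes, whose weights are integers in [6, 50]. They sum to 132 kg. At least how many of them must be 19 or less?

If only k of them are at most 19, the other 13 − k are at least 20, so the total is at least (13 − k)·20 + k·6.
This is ≤ 132, so (13 − k)·20 + 6k ≤ 132, which gives k ≥ 10.
Exactly 10 works: 10 values at 6 and 3 at 20 total 120; raise one of the low values by 12 (still ≤ 19) to hit 132.

10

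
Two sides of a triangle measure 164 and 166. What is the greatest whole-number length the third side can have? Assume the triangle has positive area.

329

The third side must be less than 164 + 166 = 330.
The largest integer below 330 is 329.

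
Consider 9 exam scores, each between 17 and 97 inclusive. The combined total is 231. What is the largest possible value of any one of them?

To make one score as large as possible, make the other 8 as small as possible.
The other 8 contribute at least 8 × 17 = 136, leaving at most 231 − 136 = 95.
Since 95 ≤ 97, this is achievable: one at 95 and 8 at 17.

95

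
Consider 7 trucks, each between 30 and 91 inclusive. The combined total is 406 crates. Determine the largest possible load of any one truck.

91

Maximizing one value means minimizing the remaining 6.
The other 6 contribute at least 6 × 30 = 180, leaving at most 406 − 180 = 226.
But each truck is capped at 91, so the maximum is 91.
Achievable: one at 91 and the other 6 totalling 315, which fits since 6 × 30 ≤ 315 ≤ 6 × 91.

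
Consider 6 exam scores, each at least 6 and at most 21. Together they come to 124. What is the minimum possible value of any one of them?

Minimizing one value means maximizing the remaining 5.
The other 5 contribute at most 5 × 21 = 105, leaving at least 124 − 105 = 19.
Since 19 ≥ 6, this is achievable: one at 19 and 5 at 21.

19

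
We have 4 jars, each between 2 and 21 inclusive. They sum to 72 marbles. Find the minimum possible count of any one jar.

Minimizing one value means maximizing the remaining 3.
The other 3 contribute at most 3 × 21 = 63, leaving at least 72 − 63 = 9.
Since 9 ≥ 2, this is achievable: one at 9 and 3 at 21.

9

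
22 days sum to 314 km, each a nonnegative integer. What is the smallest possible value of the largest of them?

The 22 values sum to 314, so their maximum is at least ⌈314/22⌉ = 15.
Taking 16 copies of 14 and 6 copies of 15 gives exactly 314, so 15 is attained.

15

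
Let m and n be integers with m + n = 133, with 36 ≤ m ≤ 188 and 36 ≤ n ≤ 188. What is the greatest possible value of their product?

For a fixed sum, the product mn is largest when m and n are as close as possible.
Taking m = 66 and n = 67 (both in [36, 188]) gives mn = 4422.

4422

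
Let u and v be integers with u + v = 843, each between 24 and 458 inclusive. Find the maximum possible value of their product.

177662

With u + v fixed, uv peaks when the two are closest together.
Taking u = 421 and v = 422 (both in [24, 458]) gives uv = 177662.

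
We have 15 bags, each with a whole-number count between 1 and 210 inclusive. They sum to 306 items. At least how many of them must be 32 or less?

Let j be the number exceeding 32. Then the total is ≥ 33·j + 1·(15 − j) = 15 + 32j.
So 32j ≤ 291 and j ≤ 9; hence at least 15 − 9 = 6 are ≤ 32.
Exactly 6 works: 6 values at 1 and 9 at 33 total 303; raise one of the low values by 3 (still ≤ 32) to hit 306.

6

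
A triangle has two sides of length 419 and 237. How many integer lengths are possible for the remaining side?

473

The triangle inequality gives |419 − 237| < c < 419 + 237, i.e. 182 < c < 656.
So c can be any integer from 183 to 655: 473 values.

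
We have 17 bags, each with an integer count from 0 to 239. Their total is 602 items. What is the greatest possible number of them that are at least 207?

2

If k of the values are ≥ 207, the total is ≥ 207k + 0(17 − k).
Setting 207k + 0(17 − k) ≤ 602 gives 207k ≤ 602, so k ≤ 2.
k = 2 is achieved by 2 values at 207 and 15 at 0, total 414; add 188 to one value (staying below 207) to reach 602.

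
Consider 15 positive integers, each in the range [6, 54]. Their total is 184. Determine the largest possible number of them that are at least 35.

If k of the values are ≥ 35, the total is ≥ 35k + 6(15 − k).
Setting 35k + 6(15 − k) ≤ 184 gives 29k ≤ 94, so k ≤ 3.
k = 3 is achieved by 3 values at 35 and 12 at 6, total 177; add 7 to one value (staying below 35) to reach 184.

3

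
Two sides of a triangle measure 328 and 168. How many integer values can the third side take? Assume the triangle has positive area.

The triangle inequality gives |328 − 168| < c < 328 + 168, i.e. 160 < c < 496.
So c can be any integer from 161 to 495: 335 values.

335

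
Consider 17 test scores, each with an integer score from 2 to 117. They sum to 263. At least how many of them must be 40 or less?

Each value above 40 is at least 41, contributing at least 41 − 2 = 39 above the floor 2.
The sum exceeds the floor total 34 by 229, so at most ⌊229/39⌋ = 5 exceed 40, and at least 12 are ≤ 40.
Exactly 12 works: 12 values at 2 and 5 at 41 total 229; raise one of the low values by 34 (still ≤ 40) to hit 263.

12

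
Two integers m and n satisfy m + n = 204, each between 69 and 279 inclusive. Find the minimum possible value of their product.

mn = m(204 − m) is concave in m, so over [69, 135] it is minimized at an endpoint.
The extreme feasible split is m = 69, n = 135, giving mn = 9315.

9315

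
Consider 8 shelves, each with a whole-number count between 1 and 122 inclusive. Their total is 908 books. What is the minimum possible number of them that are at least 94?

6

Suppose at most 8 − j of them reach 94; then j values are ≤ 93 and the rest ≤ 122.
The total is then ≤ 93·j + 122·(8 − j) = 976 − 29j. For this to be ≥ 908 we need j ≤ 2, so at least 8 − 2 = 6 must reach 94.
Exactly 6 works: 6 values at 122 and 2 at 93 total 918; lower one of the high values by 10 (still ≥ 94) to hit 908.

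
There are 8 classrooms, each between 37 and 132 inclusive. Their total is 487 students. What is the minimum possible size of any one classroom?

Minimizing one value means maximizing the remaining 7.
The other 7 can take up 7 × 132 = 924 ≥ 487 − 37, so one classroom can sit at its floor of 37.
Achievable: one at 37 and the other 7 totalling 450, which fits since 7 × 37 ≤ 450 ≤ 7 × 132.

37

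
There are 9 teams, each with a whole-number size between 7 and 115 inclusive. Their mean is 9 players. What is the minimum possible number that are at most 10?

The total is 9 × 9 = 81.
If only k of them are at most 10, the other 9 − k are at least 11, so the total is at least (9 − k)·11 + k·7.
This is ≤ 81, so (9 − k)·11 + 7k ≤ 81, which gives k ≥ 5.
Exactly 5 works: 5 values at 7 and 4 at 11 total 79; raise one of the low values by 2 (still ≤ 10) to hit 81.

5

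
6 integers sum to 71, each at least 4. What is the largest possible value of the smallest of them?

11

The 6 values sum to 71, so their minimum is at most ⌊71/6⌋ = 11.
Achievable: 1 of them at 11 and 5 at 12 total 71.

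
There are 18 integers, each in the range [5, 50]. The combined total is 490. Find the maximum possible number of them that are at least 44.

Suppose k of them are at least 44. Those contribute at least 44 each and the other 18 − k at least 5 each.
So the total is at least 44k + 5(18 − k) = 90 + 39k. This must be ≤ 490, giving k ≤ 10.
k = 10 is achieved by 10 values at 44 and 8 at 5, total 480; add 10 to one value (staying below 44) to reach 490.

10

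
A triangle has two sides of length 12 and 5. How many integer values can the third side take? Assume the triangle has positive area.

9

The triangle inequality gives |12 − 5| < c < 12 + 5, i.e. 7 < c < 17.
So c can be any integer from 8 to 16: 9 values.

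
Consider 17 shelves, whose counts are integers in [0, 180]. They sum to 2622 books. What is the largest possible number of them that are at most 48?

3

Each value at 48 or below falls at least 180 − 48 = 132 short of the ceiling 180.
The ceiling total is 17 × 180 = 3060, and we need 2622, so at most ⌊(3060 − 2622)/132⌋ = 3 can be that low.
k = 3 is achieved by 3 values at 48 and 14 at 180, total 2664; lower one of the 180's by 42 (still > 48) to reach 2622.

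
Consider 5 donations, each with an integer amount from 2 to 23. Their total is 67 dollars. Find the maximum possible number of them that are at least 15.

With k values at 15 or above and the rest at least 2, the sum is at least 10 + 13k.
Since the sum is 67, we need 13k ≤ 57, i.e. k ≤ 4.
k = 4 is achieved by 4 values at 15 and 1 at 2, total 62; add 5 to one value (staying below 15) to reach 67.

4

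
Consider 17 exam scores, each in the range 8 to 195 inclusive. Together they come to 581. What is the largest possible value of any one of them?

195

Maximizing one value means minimizing the remaining 16.
The other 16 contribute at least 16 × 8 = 128, leaving at most 581 − 128 = 453.
But each score is capped at 195, so the maximum is 195.
Achievable: one at 195 and the other 16 totalling 386, which fits since 16 × 8 ≤ 386 ≤ 16 × 195.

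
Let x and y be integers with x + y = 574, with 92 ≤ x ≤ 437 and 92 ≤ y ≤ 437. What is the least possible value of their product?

59869

For a fixed sum, xy is smallest when x and y are as far apart as possible.
At the endpoint x = 137, y = 574 − 137 = 437, so xy = 137 × 437 = 59869.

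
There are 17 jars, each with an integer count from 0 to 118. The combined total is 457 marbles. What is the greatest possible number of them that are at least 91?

With k values at 91 or above and the rest at least 0, the sum is at least 0 + 91k.
Since the sum is 457, we need 91k ≤ 457, i.e. k ≤ 5.
k = 5 is achieved by 5 values at 91 and 12 at 0, total 455; add 2 to one value (staying below 91) to reach 457.

5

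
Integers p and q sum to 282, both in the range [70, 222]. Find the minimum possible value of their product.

14840

Since p + q is fixed, pushing one of them to its bound minimizes the product.
At the endpoint p = 70, q = 282 − 70 = 212, so pq = 70 × 212 = 14840.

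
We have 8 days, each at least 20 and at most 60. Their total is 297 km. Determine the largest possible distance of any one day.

60

Maximizing one value means minimizing the remaining 7.
The other 7 contribute at least 7 × 20 = 140, leaving at most 297 − 140 = 157.
But each day is capped at 60, so the maximum is 60.
Achievable: one at 60 and the other 7 totalling 237, which fits since 7 × 20 ≤ 237 ≤ 7 × 60.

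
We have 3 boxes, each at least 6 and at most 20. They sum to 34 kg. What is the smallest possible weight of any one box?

6

To make one box as small as possible, make the other 2 as large as possible.
The other 2 can take up 2 × 20 = 40 ≥ 34 − 6, so one box can sit at its floor of 6.
Achievable: one at 6 and the other 2 totalling 28, which fits since 2 × 6 ≤ 28 ≤ 2 × 20.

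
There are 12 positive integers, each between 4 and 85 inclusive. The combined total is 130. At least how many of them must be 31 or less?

10

Let j be the number exceeding 31. Then the total is ≥ 32·j + 4·(12 − j) = 48 + 28j.
So 28j ≤ 82 and j ≤ 2; hence at least 12 − 2 = 10 are ≤ 31.
Exactly 10 works: 10 values at 4 and 2 at 32 total 104; raise one of the low values by 26 (still ≤ 31) to hit 130.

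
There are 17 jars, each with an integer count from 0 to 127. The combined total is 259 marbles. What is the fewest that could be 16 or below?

2

If only k of them are at most 16, the other 17 − k are at least 17, so the total is at least (17 − k)·17 + k·0.
This is ≤ 259, so (17 − k)·17 + 0k ≤ 259, which gives k ≥ 2.
Exactly 2 works: 2 values at 0 and 15 at 17 total 255; raise one of the low values by 4 (still ≤ 16) to hit 259.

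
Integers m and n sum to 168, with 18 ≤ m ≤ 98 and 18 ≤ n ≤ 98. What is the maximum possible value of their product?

For a fixed sum, the product mn is largest when m and n are as close as possible.
Taking m = 84 and n = 84 (both in [18, 98]) gives mn = 7056.

7056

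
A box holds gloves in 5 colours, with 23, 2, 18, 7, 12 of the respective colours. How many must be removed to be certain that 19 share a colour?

In the worst case you take as many as possible of each colour without reaching 19: 18 + 2 + 18 + 7 + 12 = 57.
The next one must give 19 of some colour, so 57 + 1 = 58.

58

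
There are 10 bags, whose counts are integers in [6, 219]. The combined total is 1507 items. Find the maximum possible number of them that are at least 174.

8

Suppose k of them are at least 174. Those contribute at least 174 each and the other 10 − k at least 6 each.
So the total is at least 174k + 6(10 − k) = 60 + 168k. This must be ≤ 1507, giving k ≤ 8.
k = 8 is achieved by 8 values at 174 and 2 at 6, total 1404; add 103 to one value (staying below 174) to reach 1507.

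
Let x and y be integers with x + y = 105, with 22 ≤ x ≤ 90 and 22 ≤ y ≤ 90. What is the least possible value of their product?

1826

For a fixed sum, xy is smallest when x and y are as far apart as possible.
The extreme feasible split is x = 22, y = 83, giving xy = 1826.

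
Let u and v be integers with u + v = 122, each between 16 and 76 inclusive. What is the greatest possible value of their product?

uv = u(122 − u) is maximized when u is as near 122/2 as the bounds allow.
Taking u = 61 and v = 61 (both in [16, 76]) gives uv = 3721.

3721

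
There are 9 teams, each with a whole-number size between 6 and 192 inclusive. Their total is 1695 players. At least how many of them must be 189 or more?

1

Suppose at most 9 − j of them reach 189; then j values are ≤ 188 and the rest ≤ 192.
The total is then ≤ 188·j + 192·(9 − j) = 1728 − 4j. For this to be ≥ 1695 we need j ≤ 8, so at least 9 − 8 = 1 must reach 189.
Exactly 1 works: 1 value at 192 and 8 at 188 total 1696; lower one of the high values by 1 (still ≥ 189) to hit 1695.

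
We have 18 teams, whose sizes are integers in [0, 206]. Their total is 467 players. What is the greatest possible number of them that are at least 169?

If k of the values are ≥ 169, the total is ≥ 169k + 0(18 − k).
Setting 169k + 0(18 − k) ≤ 467 gives 169k ≤ 467, so k ≤ 2.
k = 2 is achieved by 2 values at 169 and 16 at 0, total 338; add 129 to one value (staying below 169) to reach 467.

2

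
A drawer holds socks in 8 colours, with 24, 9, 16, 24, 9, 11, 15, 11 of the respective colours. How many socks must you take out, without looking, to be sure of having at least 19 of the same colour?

In the worst case you take as many as possible of each colour without reaching 19: 18 + 9 + 16 + 18 + 9 + 11 + 15 + 11 = 107.
The next one must give 19 of some colour, so 107 + 1 = 108.

108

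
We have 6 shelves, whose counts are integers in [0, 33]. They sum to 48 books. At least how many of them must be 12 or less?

If only k of them are at most 12, the other 6 − k are at least 13, so the total is at least (6 − k)·13 + k·0.
This is ≤ 48, so (6 − k)·13 + 0k ≤ 48, which gives k ≥ 3.
Exactly 3 works: 3 values at 0 and 3 at 13 total 39; raise one of the low values by 9 (still ≤ 12) to hit 48.

3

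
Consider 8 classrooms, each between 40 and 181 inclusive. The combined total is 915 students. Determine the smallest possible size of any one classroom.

40

Minimizing one value means maximizing the remaining 7.
The other 7 can take up 7 × 181 = 1267 ≥ 915 − 40, so one classroom can sit at its floor of 40.
Achievable: one at 40 and the other 7 totalling 875, which fits since 7 × 40 ≤ 875 ≤ 7 × 181.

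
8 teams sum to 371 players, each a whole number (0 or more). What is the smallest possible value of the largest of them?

47

The 8 values sum to 371, so their maximum is at least ⌈371/8⌉ = 47.
Equality holds with 3 values of 47 and 5 values of 46.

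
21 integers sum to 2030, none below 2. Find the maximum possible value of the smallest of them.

96

The average is 2030/21 < 97, so some value is ≤ 96.
Achievable: 7 of them at 96 and 14 at 97 total 2030.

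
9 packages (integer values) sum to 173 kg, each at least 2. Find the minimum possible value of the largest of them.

20

The average is 173/9 > 19, so not all 9 can be 19 or less; the largest is ≥ 20.
Achievable: 2 of them at 20 and 7 at 19 total 173.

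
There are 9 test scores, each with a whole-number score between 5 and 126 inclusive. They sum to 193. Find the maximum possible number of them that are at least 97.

If k of the values are ≥ 97, the total is ≥ 97k + 5(9 − k).
Setting 97k + 5(9 − k) ≤ 193 gives 92k ≤ 148, so k ≤ 1.
k = 1 is achieved by 1 value at 97 and 8 at 5, total 137; add 56 to one value (staying below 97) to reach 193.

1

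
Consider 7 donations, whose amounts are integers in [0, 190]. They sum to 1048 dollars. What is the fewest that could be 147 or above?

1

Suppose at most 7 − j of them reach 147; then j values are ≤ 146 and the rest ≤ 190.
The total is then ≤ 146·j + 190·(7 − j) = 1330 − 44j. For this to be ≥ 1048 we need j ≤ 6, so at least 7 − 6 = 1 must reach 147.
Exactly 1 works: 1 value at 190 and 6 at 146 total 1066; lower one of the high values by 18 (still ≥ 147) to hit 1048.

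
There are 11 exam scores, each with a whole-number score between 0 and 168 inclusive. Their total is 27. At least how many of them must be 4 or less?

6

Each value above 4 is at least 5, contributing at least 5 − 0 = 5 above the floor 0.
The sum exceeds the floor total 0 by 27, so at most ⌊27/5⌋ = 5 exceed 4, and at least 6 are ≤ 4.
Exactly 6 works: 6 values at 0 and 5 at 5 total 25; raise one of the low values by 2 (still ≤ 4) to hit 27.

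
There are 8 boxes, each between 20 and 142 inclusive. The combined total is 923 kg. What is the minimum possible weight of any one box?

20

To make one box as small as possible, make the other 7 as large as possible.
The other 7 can take up 7 × 142 = 994 ≥ 923 − 20, so one box can sit at its floor of 20.
Achievable: one at 20 and the other 7 totalling 903, which fits since 7 × 20 ≤ 903 ≤ 7 × 142.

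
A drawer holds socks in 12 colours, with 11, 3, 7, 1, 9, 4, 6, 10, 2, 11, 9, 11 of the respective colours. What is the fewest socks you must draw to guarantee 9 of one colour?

In the worst case you take as many as possible of each colour without reaching 9: 8 + 3 + 7 + 1 + 8 + 4 + 6 + 8 + 2 + 8 + 8 + 8 = 71.
The next one must give 9 of some colour, so 71 + 1 = 72.

72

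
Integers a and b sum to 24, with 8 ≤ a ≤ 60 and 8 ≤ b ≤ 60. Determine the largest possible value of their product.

144

For a fixed sum, the product ab is largest when a and b are as close as possible.
Taking a = 12 and b = 12 (both in [8, 60]) gives ab = 144.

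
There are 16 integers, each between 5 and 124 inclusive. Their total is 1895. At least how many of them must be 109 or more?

If only k of them are at least 109, the other 16 − k are at most 108, so the total is at most k·124 + (16 − k)·108.
This must reach 1895, so k·124 + (16 − k)·108 ≥ 1895, giving k ≥ 11.
Exactly 11 works: 11 values at 124 and 5 at 108 total 1904; lower one of the high values by 9 (still ≥ 109) to hit 1895.

11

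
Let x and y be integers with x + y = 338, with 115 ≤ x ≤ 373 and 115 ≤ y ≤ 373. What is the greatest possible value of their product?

28561

xy = x(338 − x) is maximized when x is as near 338/2 as the bounds allow.
Taking x = 169 and y = 169 (both in [115, 373]) gives xy = 28561.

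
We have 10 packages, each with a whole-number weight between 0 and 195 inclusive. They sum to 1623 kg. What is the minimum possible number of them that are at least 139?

Each value short of 139 is at most 138, costing at least 195 − 138 = 57 against the maximum total of 1950.
We can afford to lose at most 1950 − 1623 = 327, so at most ⌊327/57⌋ = 5 fall short, and at least 5 are ≥ 139.
Exactly 5 works: 5 values at 195 and 5 at 138 total 1665; lower one of the high values by 42 (still ≥ 139) to hit 1623.

5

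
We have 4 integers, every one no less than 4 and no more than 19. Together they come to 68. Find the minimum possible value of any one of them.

11

Minimizing one value means maximizing the remaining 3.
The other 3 contribute at most 3 × 19 = 57, leaving at least 68 − 57 = 11.
Since 11 ≥ 4, this is achievable: one at 11 and 3 at 19.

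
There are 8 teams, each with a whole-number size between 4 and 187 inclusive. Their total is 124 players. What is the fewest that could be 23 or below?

4

If only k of them are at most 23, the other 8 − k are at least 24, so the total is at least (8 − k)·24 + k·4.
This is ≤ 124, so (8 − k)·24 + 4k ≤ 124, which gives k ≥ 4.
Exactly 4 works: 4 values at 4 and 4 at 24 total 112; raise one of the low values by 12 (still ≤ 23) to hit 124.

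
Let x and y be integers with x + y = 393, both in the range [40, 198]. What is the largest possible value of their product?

38612

For a fixed sum, the product xy is largest when x and y are as close as possible.
Taking x = 196 and y = 197 (both in [40, 198]) gives xy = 38612.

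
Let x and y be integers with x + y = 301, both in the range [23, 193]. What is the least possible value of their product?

For a fixed sum, xy is smallest when x and y are as far apart as possible.
The extreme feasible split is x = 108, y = 193, giving xy = 20844.

20844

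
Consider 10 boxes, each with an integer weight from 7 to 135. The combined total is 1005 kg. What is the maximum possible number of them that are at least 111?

Suppose k of them are at least 111. Those contribute at least 111 each and the other 10 − k at least 7 each.
So the total is at least 111k + 7(10 − k) = 70 + 104k. This must be ≤ 1005, giving k ≤ 8.
k = 8 is achieved by 8 values at 111 and 2 at 7, total 902; add 103 to one value (staying below 111) to reach 1005.

8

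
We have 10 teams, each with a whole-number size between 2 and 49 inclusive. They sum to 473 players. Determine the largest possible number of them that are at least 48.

Suppose k of them are at least 48. Those contribute at least 48 each and the other 10 − k at least 2 each.
So the total is at least 48k + 2(10 − k) = 20 + 46k. This must be ≤ 473, giving k ≤ 9.
k = 9 is achieved by 9 values at 48 and 1 at 2, total 434; add 39 to one value (staying below 48) to reach 473.

9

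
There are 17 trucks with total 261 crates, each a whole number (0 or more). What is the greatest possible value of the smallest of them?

The 17 values sum to 261, so their minimum is at most ⌊261/17⌋ = 15.
Taking 11 copies of 15 and 6 copies of 16 gives exactly 261, so 15 is attained.

15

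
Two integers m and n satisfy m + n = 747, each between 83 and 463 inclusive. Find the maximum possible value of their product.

mn = m(747 − m) is maximized when m is as near 747/2 as the bounds allow.
Taking m = 373 and n = 374 (both in [83, 463]) gives mn = 139502.

139502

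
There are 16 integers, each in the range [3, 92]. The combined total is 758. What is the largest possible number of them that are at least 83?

Suppose k of them are at least 83. Those contribute at least 83 each and the other 16 − k at least 3 each.
So the total is at least 83k + 3(16 − k) = 48 + 80k. This must be ≤ 758, giving k ≤ 8.
k = 8 is achieved by 8 values at 83 and 8 at 3, total 688; add 70 to one value (staying below 83) to reach 758.

8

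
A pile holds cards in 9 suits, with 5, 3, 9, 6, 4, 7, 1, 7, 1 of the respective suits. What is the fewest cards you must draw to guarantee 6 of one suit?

35

In the worst case you take as many as possible of each suit without reaching 6: 5 + 3 + 5 + 5 + 4 + 5 + 1 + 5 + 1 = 34.
The next one must give 6 of some suit, so 34 + 1 = 35.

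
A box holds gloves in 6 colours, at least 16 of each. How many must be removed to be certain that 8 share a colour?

You could draw 7 of every colour without reaching 8 of any — 42 in all.
One more forces 8 of some colour, so 42 + 1 = 43.

43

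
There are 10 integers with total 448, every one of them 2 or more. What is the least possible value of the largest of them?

45

If every one of the 10 were at most 44, the total would be at most 10 × 44 = 440 < 448.
Achievable: 8 of them at 45 and 2 at 44 total 448.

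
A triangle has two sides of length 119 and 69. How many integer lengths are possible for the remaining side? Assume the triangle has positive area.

The triangle inequality gives |119 − 69| < c < 119 + 69, i.e. 50 < c < 188.
So c can be any integer from 51 to 187: 137 values.

137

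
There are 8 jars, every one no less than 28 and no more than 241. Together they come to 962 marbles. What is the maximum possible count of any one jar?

241

Maximizing one value means minimizing the remaining 7.
The other 7 contribute at least 7 × 28 = 196, leaving at most 962 − 196 = 766.
But each jar is capped at 241, so the maximum is 241.
Achievable: one at 241 and the other 7 totalling 721, which fits since 7 × 28 ≤ 721 ≤ 7 × 241.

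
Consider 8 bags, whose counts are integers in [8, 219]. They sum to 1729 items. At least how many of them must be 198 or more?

If only k of them are at least 198, the other 8 − k are at most 197, so the total is at most k·219 + (8 − k)·197.
This must reach 1729, so k·219 + (8 − k)·197 ≥ 1729, giving k ≥ 7.
Exactly 7 works: 7 values at 219 and 1 at 197 total 1730; lower one of the high values by 1 (still ≥ 198) to hit 1729.

7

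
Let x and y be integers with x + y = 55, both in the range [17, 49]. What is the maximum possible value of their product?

xy = x(55 − x) is maximized when x is as near 55/2 as the bounds allow.
Taking x = 27 and y = 28 (both in [17, 49]) gives xy = 756.

756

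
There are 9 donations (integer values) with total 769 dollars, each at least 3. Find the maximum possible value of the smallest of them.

The 9 values sum to 769, so their minimum is at most ⌊769/9⌋ = 85.
Achievable: 5 of them at 85 and 4 at 86 total 769.

85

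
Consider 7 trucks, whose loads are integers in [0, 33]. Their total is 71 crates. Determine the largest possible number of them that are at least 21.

If k of the values are ≥ 21, the total is ≥ 21k + 0(7 − k).
Setting 21k + 0(7 − k) ≤ 71 gives 21k ≤ 71, so k ≤ 3.
k = 3 is achieved by 3 values at 21 and 4 at 0, total 63; add 8 to one value (staying below 21) to reach 71.

3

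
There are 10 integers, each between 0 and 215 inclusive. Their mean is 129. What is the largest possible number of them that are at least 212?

The total is 10 × 129 = 1290.
With k values at 212 or above and the rest at least 0, the sum is at least 0 + 212k.
Since the sum is 1290, we need 212k ≤ 1290, i.e. k ≤ 6.
k = 6 is achieved by 6 values at 212 and 4 at 0, total 1272; add 18 to one value (staying below 212) to reach 1290.

6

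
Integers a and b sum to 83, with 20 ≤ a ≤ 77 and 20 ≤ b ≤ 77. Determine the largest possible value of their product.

1722

ab = a(83 − a) is maximized when a is as near 83/2 as the bounds allow.
Taking a = 41 and b = 42 (both in [20, 77]) gives ab = 1722.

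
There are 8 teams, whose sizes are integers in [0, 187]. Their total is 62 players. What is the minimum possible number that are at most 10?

3

If only k of them are at most 10, the other 8 − k are at least 11, so the total is at least (8 − k)·11 + k·0.
This is ≤ 62, so (8 − k)·11 + 0k ≤ 62, which gives k ≥ 3.
Exactly 3 works: 3 values at 0 and 5 at 11 total 55; raise one of the low values by 7 (still ≤ 10) to hit 62.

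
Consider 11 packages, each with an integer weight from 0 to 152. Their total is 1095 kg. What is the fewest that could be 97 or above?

1

Suppose at most 11 − j of them reach 97; then j values are ≤ 96 and the rest ≤ 152.
The total is then ≤ 96·j + 152·(11 − j) = 1672 − 56j. For this to be ≥ 1095 we need j ≤ 10, so at least 11 − 10 = 1 must reach 97.
Exactly 1 works: 1 value at 152 and 10 at 96 total 1112; lower one of the high values by 17 (still ≥ 97) to hit 1095.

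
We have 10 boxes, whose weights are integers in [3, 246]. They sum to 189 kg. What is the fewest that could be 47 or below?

7

If only k of them are at most 47, the other 10 − k are at least 48, so the total is at least (10 − k)·48 + k·3.
This is ≤ 189, so (10 − k)·48 + 3k ≤ 189, which gives k ≥ 7.
Exactly 7 works: 7 values at 3 and 3 at 48 total 165; raise one of the low values by 24 (still ≤ 47) to hit 189.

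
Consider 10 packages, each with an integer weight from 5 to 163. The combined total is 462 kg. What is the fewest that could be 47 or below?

Each value above 47 is at least 48, contributing at least 48 − 5 = 43 above the floor 5.
The sum exceeds the floor total 50 by 412, so at most ⌊412/43⌋ = 9 exceed 47, and at least 1 are ≤ 47.
Exactly 1 works: 1 value at 5 and 9 at 48 total 437; raise one of the low values by 25 (still ≤ 47) to hit 462.

1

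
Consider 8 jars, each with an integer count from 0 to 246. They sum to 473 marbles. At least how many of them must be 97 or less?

4

Each value above 97 is at least 98, contributing at least 98 − 0 = 98 above the floor 0.
The sum exceeds the floor total 0 by 473, so at most ⌊473/98⌋ = 4 exceed 97, and at least 4 are ≤ 97.
Exactly 4 works: 4 values at 0 and 4 at 98 total 392; raise one of the low values by 81 (still ≤ 97) to hit 473.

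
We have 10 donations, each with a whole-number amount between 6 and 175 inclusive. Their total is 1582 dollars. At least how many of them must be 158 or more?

1

Suppose at most 10 − j of them reach 158; then j values are ≤ 157 and the rest ≤ 175.
The total is then ≤ 157·j + 175·(10 − j) = 1750 − 18j. For this to be ≥ 1582 we need j ≤ 9, so at least 10 − 9 = 1 must reach 158.
Exactly 1 works: 1 value at 175 and 9 at 157 total 1588; lower one of the high values by 6 (still ≥ 158) to hit 1582.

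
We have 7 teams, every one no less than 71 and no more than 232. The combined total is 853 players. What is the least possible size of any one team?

Minimizing one value means maximizing the remaining 6.
The other 6 can take up 6 × 232 = 1392 ≥ 853 − 71, so one team can sit at its floor of 71.
Achievable: one at 71 and the other 6 totalling 782, which fits since 6 × 71 ≤ 782 ≤ 6 × 232.

71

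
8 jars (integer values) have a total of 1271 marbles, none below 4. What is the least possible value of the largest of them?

159

The 8 values sum to 1271, so their maximum is at least ⌈1271/8⌉ = 159.
Taking 1 copy of 158 and 7 copies of 159 gives exactly 1271, so 159 is attained.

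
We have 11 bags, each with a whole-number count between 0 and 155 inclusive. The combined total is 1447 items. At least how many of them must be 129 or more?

2

Each value short of 129 is at most 128, costing at least 155 − 128 = 27 against the maximum total of 1705.
We can afford to lose at most 1705 − 1447 = 258, so at most ⌊258/27⌋ = 9 fall short, and at least 2 are ≥ 129.
Exactly 2 works: 2 values at 155 and 9 at 128 total 1462; lower one of the high values by 15 (still ≥ 129) to hit 1447.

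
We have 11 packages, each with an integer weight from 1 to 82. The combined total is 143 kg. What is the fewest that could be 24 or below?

6

Each value above 24 is at least 25, contributing at least 25 − 1 = 24 above the floor 1.
The sum exceeds the floor total 11 by 132, so at most ⌊132/24⌋ = 5 exceed 24, and at least 6 are ≤ 24.
Exactly 6 works: 6 values at 1 and 5 at 25 total 131; raise one of the low values by 12 (still ≤ 24) to hit 143.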